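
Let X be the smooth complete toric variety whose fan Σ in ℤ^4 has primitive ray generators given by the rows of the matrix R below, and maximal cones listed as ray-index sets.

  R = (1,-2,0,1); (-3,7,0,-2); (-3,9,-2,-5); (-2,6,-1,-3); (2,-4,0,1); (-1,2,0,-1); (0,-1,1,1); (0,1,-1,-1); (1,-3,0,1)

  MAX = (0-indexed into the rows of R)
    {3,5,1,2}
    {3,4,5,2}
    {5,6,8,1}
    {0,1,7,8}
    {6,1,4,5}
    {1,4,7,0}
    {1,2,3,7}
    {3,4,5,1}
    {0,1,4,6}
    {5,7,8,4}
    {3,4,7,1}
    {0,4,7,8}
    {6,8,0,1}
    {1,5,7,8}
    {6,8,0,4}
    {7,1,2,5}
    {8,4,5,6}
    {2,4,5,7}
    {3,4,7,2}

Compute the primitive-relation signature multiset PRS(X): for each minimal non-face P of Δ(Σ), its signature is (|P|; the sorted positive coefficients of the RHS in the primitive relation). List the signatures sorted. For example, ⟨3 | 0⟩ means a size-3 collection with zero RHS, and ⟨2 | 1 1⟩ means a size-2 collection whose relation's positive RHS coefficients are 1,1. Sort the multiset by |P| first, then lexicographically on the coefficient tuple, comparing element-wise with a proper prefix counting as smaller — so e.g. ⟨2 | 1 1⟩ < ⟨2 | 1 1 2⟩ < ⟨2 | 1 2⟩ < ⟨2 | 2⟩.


Primitive collections (12):

  • {0,5}:  v_{0} + v_{5} = 0  ⇒ sig = ⟨2 | 0⟩
  • {6,7}:  v_{6} + v_{7} = 0  ⇒ sig = ⟨2 | 0⟩
  • {0,2}:  v_{0} + v_{2} = v_{3} + v_{7}  ⇒ sig = ⟨2 | 1 1⟩
  • {2,6}:  v_{2} + v_{6} = v_{3} + v_{5}  ⇒ sig = ⟨2 | 1 1⟩
  • {3,8}:  v_{3} + v_{8} = v_{5} + v_{7}  ⇒ sig = ⟨2 | 1 1⟩
  • {0,3}:  v_{0} + v_{3} = v_{1} + v_{4} + v_{7}  ⇒ sig = ⟨2 | 1 1 1⟩
  • {3,6}:  v_{3} + v_{6} = v_{1} + v_{4} + v_{5}  ⇒ sig = ⟨2 | 1 1 1⟩
  • {2,8}:  v_{2} + v_{8} = 2·v_{5} + 2·v_{7}  ⇒ sig = ⟨2 | 2 2⟩
  • {1,4,8}:  v_{1} + v_{4} + v_{8} = 0  ⇒ sig = ⟨3 | 0⟩
  • {3,5,7}:  v_{3} + v_{5} + v_{7} = v_{2}  ⇒ sig = ⟨3 | 1⟩
  • {1,2,4}:  v_{1} + v_{2} + v_{4} = 2·v_{3}  ⇒ sig = ⟨3 | 2⟩
  • {1,4,5,7}:  v_{1} + v_{4} + v_{5} + v_{7} = v_{3}  ⇒ sig = ⟨4 | 1⟩

Hence PRS(X_Σ) =
{ ⟨2 | 0⟩ ×2,  ⟨2 | 1 1⟩ ×3,  ⟨2 | 1 1 1⟩ ×2,  ⟨2 | 2 2⟩,  ⟨3 | 0⟩,  ⟨3 | 1⟩,  ⟨3 | 2⟩,  ⟨4 | 1⟩ }


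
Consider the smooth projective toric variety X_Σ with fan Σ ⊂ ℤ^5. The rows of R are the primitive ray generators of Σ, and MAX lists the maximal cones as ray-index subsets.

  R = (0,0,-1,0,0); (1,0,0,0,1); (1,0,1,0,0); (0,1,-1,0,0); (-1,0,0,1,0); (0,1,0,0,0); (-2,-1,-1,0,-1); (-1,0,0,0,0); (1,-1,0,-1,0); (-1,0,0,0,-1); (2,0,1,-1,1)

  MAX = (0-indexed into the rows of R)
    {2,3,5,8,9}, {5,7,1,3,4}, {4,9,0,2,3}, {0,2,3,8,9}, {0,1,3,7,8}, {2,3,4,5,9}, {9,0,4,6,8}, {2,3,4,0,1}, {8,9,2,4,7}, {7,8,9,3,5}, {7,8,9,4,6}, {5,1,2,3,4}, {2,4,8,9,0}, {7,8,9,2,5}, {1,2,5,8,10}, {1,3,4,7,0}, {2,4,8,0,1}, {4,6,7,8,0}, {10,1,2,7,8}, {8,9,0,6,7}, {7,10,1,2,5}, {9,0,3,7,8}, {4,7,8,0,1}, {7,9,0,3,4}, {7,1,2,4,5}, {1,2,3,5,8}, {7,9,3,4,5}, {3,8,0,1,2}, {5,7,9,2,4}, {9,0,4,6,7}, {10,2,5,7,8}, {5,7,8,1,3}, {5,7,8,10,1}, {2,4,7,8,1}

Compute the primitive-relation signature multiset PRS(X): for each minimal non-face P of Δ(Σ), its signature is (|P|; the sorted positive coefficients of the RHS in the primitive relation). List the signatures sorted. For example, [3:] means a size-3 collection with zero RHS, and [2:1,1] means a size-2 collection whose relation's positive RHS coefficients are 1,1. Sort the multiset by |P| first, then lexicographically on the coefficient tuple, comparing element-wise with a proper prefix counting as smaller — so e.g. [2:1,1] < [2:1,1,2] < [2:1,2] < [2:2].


Minimal non-faces — 17 found among 11 rays, 34 max cones:

  P = {1,9}:  v_{1} + v_{9} = 0  →  sig = [2:]
  P = {0,5}:  v_{0} + v_{5} = v_{3}  →  sig = [2:1]
  P = {6,10}:  v_{6} + v_{10} = v_{7} + v_{8}  →  sig = [2:1,1]
  P = {0,10}:  v_{0} + v_{10} = v_{1} + v_{5} + v_{8}  →  sig = [2:1,1,1]
  P = {2,6}:  v_{2} + v_{6} = v_{4} + v_{8} + v_{9}  →  sig = [2:1,1,1]
  P = {4,10}:  v_{4} + v_{10} = v_{1} + v_{2} + v_{7}  →  sig = [2:1,1,1]
  P = {5,6}:  v_{5} + v_{6} = v_{0} + v_{7} + v_{9}  →  sig = [2:1,1,1]
  P = {1,6}:  v_{1} + v_{6} = v_{0} + v_{4} + v_{7} + v_{8}  →  sig = [2:1,1,1,1]
  P = {9,10}:  v_{9} + v_{10} = v_{2} + v_{5} + v_{7} + v_{8}  →  sig = [2:1,1,1,1]
  P = {3,6}:  v_{3} + v_{6} = 2·v_{0} + v_{7} + v_{9}  →  sig = [2:1,1,2]
  P = {3,10}:  v_{3} + v_{10} = v_{1} + 2·v_{5} + v_{8}  →  sig = [2:1,1,2]
  P = {0,2,7}:  v_{0} + v_{2} + v_{7} = 0  →  sig = [3:]
  P = {4,5,8}:  v_{4} + v_{5} + v_{8} = 0  →  sig = [3:]
  P = {2,3,7}:  v_{2} + v_{3} + v_{7} = v_{5}  →  sig = [3:1]
  P = {3,4,8}:  v_{3} + v_{4} + v_{8} = v_{0}  →  sig = [3:1]
  P = {0,4,7,8,9}:  v_{0} + v_{4} + v_{7} + v_{8} + v_{9} = v_{6}  →  sig = [5:1]
  P = {1,2,5,7,8}:  v_{1} + v_{2} + v_{5} + v_{7} + v_{8} = v_{10}  →  sig = [5:1]

Signatures (|P|; sorted positive RHS coefficients), sorted:
{ [2:],  [2:1],  [2:1,1],  [2:1,1,1] ×4,  [2:1,1,1,1] ×2,  [2:1,1,2] ×2,  [3:] ×2,  [3:1] ×2,  [5:1] ×2 }


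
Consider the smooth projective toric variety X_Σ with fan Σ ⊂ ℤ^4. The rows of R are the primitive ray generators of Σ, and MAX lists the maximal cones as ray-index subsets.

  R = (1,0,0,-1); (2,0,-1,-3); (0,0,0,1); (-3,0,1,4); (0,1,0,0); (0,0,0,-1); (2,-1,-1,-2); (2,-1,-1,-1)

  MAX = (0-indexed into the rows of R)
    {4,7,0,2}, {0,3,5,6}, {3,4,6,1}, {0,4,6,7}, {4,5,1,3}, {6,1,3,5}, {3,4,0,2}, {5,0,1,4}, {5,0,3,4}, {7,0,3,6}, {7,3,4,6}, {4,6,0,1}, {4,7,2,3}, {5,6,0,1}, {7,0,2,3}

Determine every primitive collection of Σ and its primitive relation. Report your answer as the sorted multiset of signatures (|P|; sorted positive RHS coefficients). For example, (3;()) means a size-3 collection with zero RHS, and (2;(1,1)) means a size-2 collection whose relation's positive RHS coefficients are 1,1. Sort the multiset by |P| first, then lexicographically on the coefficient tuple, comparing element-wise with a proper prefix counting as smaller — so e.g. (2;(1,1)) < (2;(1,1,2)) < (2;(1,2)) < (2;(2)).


Primitive collections (9):

  P = {2,5}:  v_{2} + v_{5} = 0 ; sig = (2;())
  P = {2,6}:  v_{2} + v_{6} = v_{7} ; sig = (2;(1))
  P = {5,7}:  v_{5} + v_{7} = v_{6} ; sig = (2;(1))
  P = {1,2}:  v_{1} + v_{2} = v_{4} + v_{6} ; sig = (2;(1,1))
  P = {1,7}:  v_{1} + v_{7} = v_{4} + 2·v_{6} ; sig = (2;(1,2))
  P = {0,1,3}:  v_{0} + v_{1} + v_{3} = 0 ; sig = (3;())
  P = {4,5,6}:  v_{4} + v_{5} + v_{6} = v_{1} ; sig = (3;(1))
  P = {0,3,4,6}:  v_{0} + v_{3} + v_{4} + v_{6} = v_{2} ; sig = (4;(1))
  P = {0,3,4,7}:  v_{0} + v_{3} + v_{4} + v_{7} = 2·v_{2} ; sig = (4;(2))

Sorted signature multiset PRS(X):
    (2;())
    (2;(1))
    (2;(1))
    (2;(1,1))
    (2;(1,2))
    (3;())
    (3;(1))
    (4;(1))
    (4;(2))


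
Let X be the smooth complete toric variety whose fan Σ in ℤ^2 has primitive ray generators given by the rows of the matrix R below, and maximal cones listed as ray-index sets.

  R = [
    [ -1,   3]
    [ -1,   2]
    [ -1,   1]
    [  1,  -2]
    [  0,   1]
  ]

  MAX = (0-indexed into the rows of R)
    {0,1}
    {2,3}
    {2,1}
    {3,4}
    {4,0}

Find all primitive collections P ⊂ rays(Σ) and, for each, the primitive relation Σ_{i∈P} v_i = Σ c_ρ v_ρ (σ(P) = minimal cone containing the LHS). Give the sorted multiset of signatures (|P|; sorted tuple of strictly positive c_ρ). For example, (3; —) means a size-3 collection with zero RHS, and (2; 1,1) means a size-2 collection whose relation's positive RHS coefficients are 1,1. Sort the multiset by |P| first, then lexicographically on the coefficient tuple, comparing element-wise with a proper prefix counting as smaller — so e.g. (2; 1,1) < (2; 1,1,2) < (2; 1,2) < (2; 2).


Primitive collections (5):

  • {1,3}:  v_{1} + v_{3} = 0 ; sig = (2; —)
  • {0,3}:  v_{0} + v_{3} = v_{4} ; sig = (2; 1)
  • {1,4}:  v_{1} + v_{4} = v_{0} ; sig = (2; 1)
  • {2,4}:  v_{2} + v_{4} = v_{1} ; sig = (2; 1)
  • {0,2}:  v_{0} + v_{2} = 2·v_{1} ; sig = (2; 2)

Signatures (|P|; sorted positive RHS coefficients), sorted:
[(2; —), (2; 1), (2; 1), (2; 1), (2; 2)]


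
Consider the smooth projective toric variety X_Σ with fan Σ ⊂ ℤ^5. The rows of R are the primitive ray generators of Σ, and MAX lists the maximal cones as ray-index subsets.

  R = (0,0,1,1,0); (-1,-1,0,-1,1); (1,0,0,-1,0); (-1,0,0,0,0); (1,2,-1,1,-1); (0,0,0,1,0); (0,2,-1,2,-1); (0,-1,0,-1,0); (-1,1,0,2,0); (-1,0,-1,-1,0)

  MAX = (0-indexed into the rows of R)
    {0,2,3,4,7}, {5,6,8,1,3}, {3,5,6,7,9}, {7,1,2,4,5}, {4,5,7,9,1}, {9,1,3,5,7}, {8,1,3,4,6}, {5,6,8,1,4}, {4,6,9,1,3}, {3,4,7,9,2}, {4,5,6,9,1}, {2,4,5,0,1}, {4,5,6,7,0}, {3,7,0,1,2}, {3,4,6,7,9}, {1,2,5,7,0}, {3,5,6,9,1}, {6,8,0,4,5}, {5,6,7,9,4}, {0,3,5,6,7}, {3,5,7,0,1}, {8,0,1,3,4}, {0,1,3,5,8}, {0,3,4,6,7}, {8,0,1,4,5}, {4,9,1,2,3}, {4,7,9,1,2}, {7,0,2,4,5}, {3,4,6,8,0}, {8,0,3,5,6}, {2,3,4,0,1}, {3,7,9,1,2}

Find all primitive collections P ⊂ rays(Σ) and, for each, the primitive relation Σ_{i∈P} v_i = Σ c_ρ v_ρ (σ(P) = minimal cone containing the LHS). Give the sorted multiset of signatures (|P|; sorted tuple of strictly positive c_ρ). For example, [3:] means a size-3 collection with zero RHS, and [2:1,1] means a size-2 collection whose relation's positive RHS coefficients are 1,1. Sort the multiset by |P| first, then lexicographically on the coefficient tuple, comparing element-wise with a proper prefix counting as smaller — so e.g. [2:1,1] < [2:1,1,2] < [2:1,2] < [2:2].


Primitive collections (12):

  • {0,9}:  v_{0} + v_{9} = v_{3} — sig = [2:1]
  • {2,6}:  v_{2} + v_{6} = v_{4} — sig = [2:1]
  • {7,8}:  v_{7} + v_{8} = v_{3} + v_{5} — sig = [2:1,1]
  • {2,8}:  v_{2} + v_{8} = v_{0} + v_{1} + v_{4} — sig = [2:1,1,1]
  • {8,9}:  v_{8} + v_{9} = v_{1} + v_{3} + v_{6} — sig = [2:1,1,1]
  • {2,3,5}:  v_{2} + v_{3} + v_{5} = 0 — sig = [3:]
  • {0,1,6}:  v_{0} + v_{1} + v_{6} = v_{8} — sig = [3:1]
  • {3,4,5}:  v_{3} + v_{4} + v_{5} = v_{6} — sig = [3:1]
  • {1,6,7}:  v_{1} + v_{6} + v_{7} = v_{5} + v_{9} — sig = [3:1,1]
  • {2,5,9}:  v_{2} + v_{5} + v_{9} = v_{1} + v_{4} + v_{7} — sig = [3:1,1,1]
  • {0,1,4,7}:  v_{0} + v_{1} + v_{4} + v_{7} = 0 — sig = [4:]
  • {1,3,4,7}:  v_{1} + v_{3} + v_{4} + v_{7} = v_{9} — sig = [4:1]

so the primitive-relation signature multiset is
    [2:1]
    [2:1]
    [2:1,1]
    [2:1,1,1]
    [2:1,1,1]
    [3:]
    [3:1]
    [3:1]
    [3:1,1]
    [3:1,1,1]
    [4:]
    [4:1]


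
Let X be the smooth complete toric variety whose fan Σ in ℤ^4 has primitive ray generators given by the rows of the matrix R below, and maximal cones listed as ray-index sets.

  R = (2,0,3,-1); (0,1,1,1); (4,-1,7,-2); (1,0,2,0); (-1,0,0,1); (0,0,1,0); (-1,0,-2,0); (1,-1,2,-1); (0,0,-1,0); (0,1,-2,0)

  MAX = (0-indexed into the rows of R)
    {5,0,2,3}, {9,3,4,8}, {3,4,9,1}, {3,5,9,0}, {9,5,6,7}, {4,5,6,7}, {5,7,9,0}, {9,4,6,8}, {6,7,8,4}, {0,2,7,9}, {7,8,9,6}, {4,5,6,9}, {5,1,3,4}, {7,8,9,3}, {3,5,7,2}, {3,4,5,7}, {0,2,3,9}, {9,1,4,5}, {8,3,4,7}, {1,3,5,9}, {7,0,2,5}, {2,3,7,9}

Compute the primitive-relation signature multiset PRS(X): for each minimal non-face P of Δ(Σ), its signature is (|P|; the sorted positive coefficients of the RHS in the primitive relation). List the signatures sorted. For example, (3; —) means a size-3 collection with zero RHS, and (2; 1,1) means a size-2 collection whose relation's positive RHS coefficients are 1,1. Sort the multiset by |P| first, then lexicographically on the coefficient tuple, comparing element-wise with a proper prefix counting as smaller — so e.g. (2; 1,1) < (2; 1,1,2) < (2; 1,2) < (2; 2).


18 collections generate NE(X_Σ); each relation:

  P={3,6}:  v_{3} + v_{6} = 0  →  sig = (2; —)
  P={5,8}:  v_{5} + v_{8} = 0  →  sig = (2; —)
  P={0,4}:  v_{0} + v_{4} = v_{3} + v_{5}  →  sig = (2; 1,1)
  P={1,7}:  v_{1} + v_{7} = v_{3} + v_{5}  →  sig = (2; 1,1)
  P={2,6}:  v_{2} + v_{6} = v_{0} + v_{7}  →  sig = (2; 1,1)
  P={0,6}:  v_{0} + v_{6} = v_{5} + v_{7} + v_{9}  →  sig = (2; 1,1,1)
  P={0,8}:  v_{0} + v_{8} = v_{3} + v_{7} + v_{9}  →  sig = (2; 1,1,1)
  P={1,6}:  v_{1} + v_{6} = v_{4} + v_{5} + v_{9}  →  sig = (2; 1,1,1)
  P={1,8}:  v_{1} + v_{8} = v_{3} + v_{4} + v_{9}  →  sig = (2; 1,1,1)
  P={1,2}:  v_{1} + v_{2} = v_{0} + 2·v_{3} + v_{5}  →  sig = (2; 1,1,2)
  P={2,4}:  v_{2} + v_{4} = 2·v_{3} + v_{5} + v_{7}  →  sig = (2; 1,1,2)
  P={0,1}:  v_{0} + v_{1} = 2·v_{3} + 2·v_{5} + v_{9}  →  sig = (2; 1,2,2)
  P={2,8}:  v_{2} + v_{8} = 2·v_{3} + 2·v_{7} + v_{9}  →  sig = (2; 1,2,2)
  P={4,7,9}:  v_{4} + v_{7} + v_{9} = 0  →  sig = (3; —)
  P={0,3,7}:  v_{0} + v_{3} + v_{7} = v_{2}  →  sig = (3; 1)
  P={2,5,9}:  v_{2} + v_{5} + v_{9} = 2·v_{0}  →  sig = (3; 2)
  P={3,4,5,9}:  v_{3} + v_{4} + v_{5} + v_{9} = v_{1}  →  sig = (4; 1)
  P={3,5,7,9}:  v_{3} + v_{5} + v_{7} + v_{9} = v_{0}  →  sig = (4; 1)

Hence PRS(X_Σ) =
    |P|=2: 13 collections, coeffs (), (), (1,1), (1,1), (1,1), (1,1,1), (1,1,1), (1,1,1), (1,1,1), (1,1,2), (1,1,2), (1,2,2), (1,2,2)
    |P|=3: 3 collections, coeffs (), (1), (2)
    |P|=4: 2 collections, coeffs (1), (1)


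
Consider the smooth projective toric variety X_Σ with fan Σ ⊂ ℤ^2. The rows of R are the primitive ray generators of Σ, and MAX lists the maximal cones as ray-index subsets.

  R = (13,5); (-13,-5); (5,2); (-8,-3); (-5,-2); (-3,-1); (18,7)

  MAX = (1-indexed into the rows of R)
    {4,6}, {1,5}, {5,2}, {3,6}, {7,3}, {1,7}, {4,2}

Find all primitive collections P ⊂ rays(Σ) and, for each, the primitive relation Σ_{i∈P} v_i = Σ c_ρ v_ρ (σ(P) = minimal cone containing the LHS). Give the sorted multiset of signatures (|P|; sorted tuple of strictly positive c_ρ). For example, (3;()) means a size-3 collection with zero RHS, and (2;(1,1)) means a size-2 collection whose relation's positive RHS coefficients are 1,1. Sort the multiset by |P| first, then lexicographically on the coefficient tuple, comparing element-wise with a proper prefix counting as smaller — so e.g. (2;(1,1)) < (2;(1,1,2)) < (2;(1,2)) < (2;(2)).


Minimal non-faces — 14 found among 7 rays, 7 max cones:

  {1,2}:  v_{1} + v_{2} = 0  so sig = (2;())
  {3,5}:  v_{3} + v_{5} = 0  so sig = (2;())
  {1,3}:  v_{1} + v_{3} = v_{7}  so sig = (2;(1))
  {1,4}:  v_{1} + v_{4} = v_{3}  so sig = (2;(1))
  {2,3}:  v_{2} + v_{3} = v_{4}  so sig = (2;(1))
  {2,7}:  v_{2} + v_{7} = v_{3}  so sig = (2;(1))
  {3,4}:  v_{3} + v_{4} = v_{6}  so sig = (2;(1))
  {4,5}:  v_{4} + v_{5} = v_{2}  so sig = (2;(1))
  {5,6}:  v_{5} + v_{6} = v_{4}  so sig = (2;(1))
  {5,7}:  v_{5} + v_{7} = v_{1}  so sig = (2;(1))
  {1,6}:  v_{1} + v_{6} = 2·v_{3}  so sig = (2;(2))
  {2,6}:  v_{2} + v_{6} = 2·v_{4}  so sig = (2;(2))
  {4,7}:  v_{4} + v_{7} = 2·v_{3}  so sig = (2;(2))
  {6,7}:  v_{6} + v_{7} = 3·v_{3}  so sig = (2;(3))

Signatures (|P|; sorted positive RHS coefficients), sorted:
[(2;()), (2;()), (2;(1)), (2;(1)), (2;(1)), (2;(1)), (2;(1)), (2;(1)), (2;(1)), (2;(1)), (2;(2)), (2;(2)), (2;(2)), (2;(3))]


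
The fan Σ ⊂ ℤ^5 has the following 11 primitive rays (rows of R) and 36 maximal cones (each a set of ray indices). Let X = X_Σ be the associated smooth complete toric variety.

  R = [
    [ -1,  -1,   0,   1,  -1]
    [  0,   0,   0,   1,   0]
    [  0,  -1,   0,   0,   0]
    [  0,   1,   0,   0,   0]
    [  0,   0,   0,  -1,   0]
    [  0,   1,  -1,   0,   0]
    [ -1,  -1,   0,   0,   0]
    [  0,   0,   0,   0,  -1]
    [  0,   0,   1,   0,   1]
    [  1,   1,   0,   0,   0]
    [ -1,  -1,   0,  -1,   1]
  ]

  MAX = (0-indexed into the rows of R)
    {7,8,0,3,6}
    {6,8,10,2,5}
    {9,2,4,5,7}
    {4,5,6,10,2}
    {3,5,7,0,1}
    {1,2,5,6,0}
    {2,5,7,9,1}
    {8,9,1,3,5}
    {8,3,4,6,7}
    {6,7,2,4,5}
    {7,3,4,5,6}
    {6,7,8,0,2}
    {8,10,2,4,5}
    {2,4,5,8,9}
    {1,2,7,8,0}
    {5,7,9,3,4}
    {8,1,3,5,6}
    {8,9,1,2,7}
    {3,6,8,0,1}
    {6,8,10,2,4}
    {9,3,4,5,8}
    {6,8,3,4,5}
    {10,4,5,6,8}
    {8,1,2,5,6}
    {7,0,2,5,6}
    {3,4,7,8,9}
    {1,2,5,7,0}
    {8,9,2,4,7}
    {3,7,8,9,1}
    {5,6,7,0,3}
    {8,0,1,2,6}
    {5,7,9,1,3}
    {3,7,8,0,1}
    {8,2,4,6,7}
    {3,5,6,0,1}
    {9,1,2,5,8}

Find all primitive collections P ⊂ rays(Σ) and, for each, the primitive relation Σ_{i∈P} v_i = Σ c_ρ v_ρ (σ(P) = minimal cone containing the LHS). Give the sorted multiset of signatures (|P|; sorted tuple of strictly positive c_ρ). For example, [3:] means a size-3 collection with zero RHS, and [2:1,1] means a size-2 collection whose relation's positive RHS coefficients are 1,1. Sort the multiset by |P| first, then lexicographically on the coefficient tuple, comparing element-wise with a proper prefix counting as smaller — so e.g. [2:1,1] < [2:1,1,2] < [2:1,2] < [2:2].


Δ(Σ) — 11 vertices, 14 min non-faces:

  • {1,4}:  v_{1} + v_{4} = 0  →  sig = [2:]
  • {2,3}:  v_{2} + v_{3} = 0  →  sig = [2:]
  • {6,9}:  v_{6} + v_{9} = 0  →  sig = [2:]
  • {0,4}:  v_{0} + v_{4} = v_{6} + v_{7}  →  sig = [2:1,1]
  • {0,9}:  v_{0} + v_{9} = v_{1} + v_{7}  →  sig = [2:1,1]
  • {7,10}:  v_{7} + v_{10} = v_{4} + v_{6}  →  sig = [2:1,1]
  • {1,10}:  v_{1} + v_{10} = v_{2} + v_{5} + v_{6} + v_{8}  →  sig = [2:1,1,1,1]
  • {3,10}:  v_{3} + v_{10} = v_{4} + v_{5} + v_{6} + v_{8}  →  sig = [2:1,1,1,1]
  • {9,10}:  v_{9} + v_{10} = v_{2} + v_{4} + v_{5} + v_{8}  →  sig = [2:1,1,1,1]
  • {0,10}:  v_{0} + v_{10} = 2·v_{6}  →  sig = [2:2]
  • {1,6,7}:  v_{1} + v_{6} + v_{7} = v_{0}  →  sig = [3:1]
  • {5,7,8}:  v_{5} + v_{7} + v_{8} = v_{3}  →  sig = [3:1]
  • {0,5,8}:  v_{0} + v_{5} + v_{8} = v_{1} + v_{3} + v_{6}  →  sig = [3:1,1,1]
  • {2,4,5,6,8}:  v_{2} + v_{4} + v_{5} + v_{6} + v_{8} = v_{10}  →  sig = [5:1]

Sorted signature multiset PRS(X):
{ [2:] ×3,  [2:1,1] ×3,  [2:1,1,1,1] ×3,  [2:2],  [3:1] ×2,  [3:1,1,1],  [5:1] }


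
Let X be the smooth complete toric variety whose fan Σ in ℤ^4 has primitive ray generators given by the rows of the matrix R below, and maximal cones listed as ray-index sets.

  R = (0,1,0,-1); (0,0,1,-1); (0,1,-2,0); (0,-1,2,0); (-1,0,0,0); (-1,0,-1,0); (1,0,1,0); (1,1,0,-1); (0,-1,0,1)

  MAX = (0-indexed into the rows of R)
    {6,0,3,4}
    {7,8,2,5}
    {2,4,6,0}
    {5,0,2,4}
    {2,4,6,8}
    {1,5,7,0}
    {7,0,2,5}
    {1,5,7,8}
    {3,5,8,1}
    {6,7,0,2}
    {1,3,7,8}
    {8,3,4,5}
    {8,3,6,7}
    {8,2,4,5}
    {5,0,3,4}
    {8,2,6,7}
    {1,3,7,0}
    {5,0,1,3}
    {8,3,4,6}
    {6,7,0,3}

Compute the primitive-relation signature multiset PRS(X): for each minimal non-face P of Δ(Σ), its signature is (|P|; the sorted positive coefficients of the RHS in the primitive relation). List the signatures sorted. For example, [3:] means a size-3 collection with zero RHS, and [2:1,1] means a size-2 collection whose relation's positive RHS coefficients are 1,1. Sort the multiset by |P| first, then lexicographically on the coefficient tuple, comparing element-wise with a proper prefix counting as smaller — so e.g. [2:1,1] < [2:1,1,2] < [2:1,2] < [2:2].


Σ has 8 primitive collections:

  {0,8}:  v_{0} + v_{8} = 0 — sig = [2:]
  {2,3}:  v_{2} + v_{3} = 0 — sig = [2:]
  {5,6}:  v_{5} + v_{6} = 0 — sig = [2:]
  {4,7}:  v_{4} + v_{7} = v_{0} — sig = [2:1]
  {1,2}:  v_{1} + v_{2} = v_{5} + v_{7} — sig = [2:1,1]
  {1,6}:  v_{1} + v_{6} = v_{3} + v_{7} — sig = [2:1,1]
  {1,4}:  v_{1} + v_{4} = v_{0} + v_{3} + v_{5} — sig = [2:1,1,1]
  {3,5,7}:  v_{3} + v_{5} + v_{7} = v_{1} — sig = [3:1]

Signatures (|P|; sorted positive RHS coefficients), sorted:
[[2:], [2:], [2:], [2:1], [2:1,1], [2:1,1], [2:1,1,1], [3:1]]


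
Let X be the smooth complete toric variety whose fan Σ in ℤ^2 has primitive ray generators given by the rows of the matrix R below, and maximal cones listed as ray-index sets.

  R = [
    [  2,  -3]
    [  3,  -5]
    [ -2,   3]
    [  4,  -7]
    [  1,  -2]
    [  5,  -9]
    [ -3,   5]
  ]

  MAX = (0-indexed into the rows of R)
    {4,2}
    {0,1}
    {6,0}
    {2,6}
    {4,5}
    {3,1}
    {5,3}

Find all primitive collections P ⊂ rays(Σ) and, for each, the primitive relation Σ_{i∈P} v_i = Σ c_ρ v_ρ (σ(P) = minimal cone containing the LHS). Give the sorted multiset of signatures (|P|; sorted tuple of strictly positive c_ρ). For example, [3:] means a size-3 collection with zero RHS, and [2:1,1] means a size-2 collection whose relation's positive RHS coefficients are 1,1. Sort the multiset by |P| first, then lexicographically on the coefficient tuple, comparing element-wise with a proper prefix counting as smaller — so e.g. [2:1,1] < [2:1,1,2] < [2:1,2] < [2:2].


|primitive collections| = 14. Relations:

  P={0,2}:  v_{0} + v_{2} = 0 ; sig = [2:]
  P={1,6}:  v_{1} + v_{6} = 0 ; sig = [2:]
  P={0,4}:  v_{0} + v_{4} = v_{1} ; sig = [2:1]
  P={1,2}:  v_{1} + v_{2} = v_{4} ; sig = [2:1]
  P={1,4}:  v_{1} + v_{4} = v_{3} ; sig = [2:1]
  P={3,4}:  v_{3} + v_{4} = v_{5} ; sig = [2:1]
  P={3,6}:  v_{3} + v_{6} = v_{4} ; sig = [2:1]
  P={4,6}:  v_{4} + v_{6} = v_{2} ; sig = [2:1]
  P={0,5}:  v_{0} + v_{5} = v_{1} + v_{3} ; sig = [2:1,1]
  P={0,3}:  v_{0} + v_{3} = 2·v_{1} ; sig = [2:2]
  P={1,5}:  v_{1} + v_{5} = 2·v_{3} ; sig = [2:2]
  P={2,3}:  v_{2} + v_{3} = 2·v_{4} ; sig = [2:2]
  P={5,6}:  v_{5} + v_{6} = 2·v_{4} ; sig = [2:2]
  P={2,5}:  v_{2} + v_{5} = 3·v_{4} ; sig = [2:3]

so the primitive-relation signature multiset is
    [2:]
    [2:]
    [2:1]
    [2:1]
    [2:1]
    [2:1]
    [2:1]
    [2:1]
    [2:1,1]
    [2:2]
    [2:2]
    [2:2]
    [2:2]
    [2:3]


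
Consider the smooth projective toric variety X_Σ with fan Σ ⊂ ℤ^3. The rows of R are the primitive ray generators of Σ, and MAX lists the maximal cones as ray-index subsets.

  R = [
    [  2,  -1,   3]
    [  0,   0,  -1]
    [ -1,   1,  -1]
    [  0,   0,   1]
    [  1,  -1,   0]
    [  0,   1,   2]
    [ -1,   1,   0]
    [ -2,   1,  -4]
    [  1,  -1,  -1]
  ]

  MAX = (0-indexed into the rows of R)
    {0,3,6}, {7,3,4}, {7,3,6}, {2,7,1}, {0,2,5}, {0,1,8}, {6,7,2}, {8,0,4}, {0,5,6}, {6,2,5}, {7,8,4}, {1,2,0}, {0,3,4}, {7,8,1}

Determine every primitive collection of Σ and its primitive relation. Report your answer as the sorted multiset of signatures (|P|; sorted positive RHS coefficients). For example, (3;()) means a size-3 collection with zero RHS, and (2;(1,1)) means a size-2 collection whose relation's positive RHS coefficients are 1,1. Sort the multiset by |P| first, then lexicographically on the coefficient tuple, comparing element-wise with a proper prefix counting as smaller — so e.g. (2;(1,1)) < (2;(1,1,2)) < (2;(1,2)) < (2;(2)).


The 16 primitive collections of Σ (r=9, n=3):

  • {1,3}:  v_{1} + v_{3} = 0  so sig = (2;())
  • {4,6}:  v_{4} + v_{6} = 0  so sig = (2;())
  • {0,7}:  v_{0} + v_{7} = v_{1}  so sig = (2;(1))
  • {1,4}:  v_{1} + v_{4} = v_{8}  so sig = (2;(1))
  • {1,6}:  v_{1} + v_{6} = v_{2}  so sig = (2;(1))
  • {2,3}:  v_{2} + v_{3} = v_{6}  so sig = (2;(1))
  • {2,4}:  v_{2} + v_{4} = v_{1}  so sig = (2;(1))
  • {3,8}:  v_{3} + v_{8} = v_{4}  so sig = (2;(1))
  • {6,8}:  v_{6} + v_{8} = v_{1}  so sig = (2;(1))
  • {4,5}:  v_{4} + v_{5} = v_{0} + v_{2}  so sig = (2;(1,1))
  • {5,8}:  v_{5} + v_{8} = v_{0} + v_{1} + v_{2}  so sig = (2;(1,1,1))
  • {1,5}:  v_{1} + v_{5} = v_{0} + 2·v_{2}  so sig = (2;(1,2))
  • {3,5}:  v_{3} + v_{5} = v_{0} + 2·v_{6}  so sig = (2;(1,2))
  • {2,8}:  v_{2} + v_{8} = 2·v_{1}  so sig = (2;(2))
  • {5,7}:  v_{5} + v_{7} = 2·v_{2}  so sig = (2;(2))
  • {0,2,6}:  v_{0} + v_{2} + v_{6} = v_{5}  so sig = (3;(1))

Signatures (|P|; sorted positive RHS coefficients), sorted:
    |P|=2: 15 collections, coeffs (), (), (1), (1), (1), (1), (1), (1), (1), (1,1), (1,1,1), (1,2), (1,2), (2), (2)
    |P|=3: 1 collection, coeffs (1)


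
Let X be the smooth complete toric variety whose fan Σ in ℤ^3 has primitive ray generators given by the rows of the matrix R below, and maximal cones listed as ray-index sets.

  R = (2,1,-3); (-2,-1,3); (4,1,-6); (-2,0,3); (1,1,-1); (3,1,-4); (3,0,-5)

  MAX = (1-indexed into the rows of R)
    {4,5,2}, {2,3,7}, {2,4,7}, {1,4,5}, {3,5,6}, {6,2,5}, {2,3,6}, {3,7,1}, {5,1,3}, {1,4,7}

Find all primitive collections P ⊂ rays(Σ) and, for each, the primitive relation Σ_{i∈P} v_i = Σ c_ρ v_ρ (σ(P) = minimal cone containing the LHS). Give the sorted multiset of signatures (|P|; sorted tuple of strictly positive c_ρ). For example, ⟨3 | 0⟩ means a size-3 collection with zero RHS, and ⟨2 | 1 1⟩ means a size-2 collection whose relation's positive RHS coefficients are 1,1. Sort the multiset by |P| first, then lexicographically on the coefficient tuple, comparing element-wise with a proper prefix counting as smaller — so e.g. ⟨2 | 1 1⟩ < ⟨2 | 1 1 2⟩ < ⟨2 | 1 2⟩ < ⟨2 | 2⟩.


7 minimal non-faces of Δ(Σ) (on 7 rays):

  • {1,2}:  v_{1} + v_{2} = 0  →  sig = ⟨2 | 0⟩
  • {3,4}:  v_{3} + v_{4} = v_{1}  →  sig = ⟨2 | 1⟩
  • {4,6}:  v_{4} + v_{6} = v_{5}  →  sig = ⟨2 | 1⟩
  • {5,7}:  v_{5} + v_{7} = v_{3}  →  sig = ⟨2 | 1⟩
  • {1,6}:  v_{1} + v_{6} = v_{3} + v_{5}  →  sig = ⟨2 | 1 1⟩
  • {6,7}:  v_{6} + v_{7} = v_{2} + 2·v_{3}  →  sig = ⟨2 | 1 2⟩
  • {2,3,5}:  v_{2} + v_{3} + v_{5} = v_{6}  →  sig = ⟨3 | 1⟩

Sorted signature multiset PRS(X):
    |P|=2: 6 collections, coeffs (), (1), (1), (1), (1,1), (1,2)
    |P|=3: 1 collection, coeffs (1)


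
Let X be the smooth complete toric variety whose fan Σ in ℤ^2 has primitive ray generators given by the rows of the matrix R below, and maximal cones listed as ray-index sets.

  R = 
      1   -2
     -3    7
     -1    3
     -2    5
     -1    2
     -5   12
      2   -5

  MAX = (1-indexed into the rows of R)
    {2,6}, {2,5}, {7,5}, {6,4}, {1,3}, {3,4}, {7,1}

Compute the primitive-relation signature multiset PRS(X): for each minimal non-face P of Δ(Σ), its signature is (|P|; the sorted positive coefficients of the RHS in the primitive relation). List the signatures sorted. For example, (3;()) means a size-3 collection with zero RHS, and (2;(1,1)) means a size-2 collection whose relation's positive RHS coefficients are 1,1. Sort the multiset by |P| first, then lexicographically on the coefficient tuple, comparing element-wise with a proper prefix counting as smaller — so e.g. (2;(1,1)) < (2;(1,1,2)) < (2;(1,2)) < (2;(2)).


The 14 primitive collections of Σ (r=7, n=2):

  • {1,5}:  v_{1} + v_{5} = 0 ; sig = (2;())
  • {4,7}:  v_{4} + v_{7} = 0 ; sig = (2;())
  • {1,2}:  v_{1} + v_{2} = v_{4} ; sig = (2;(1))
  • {1,4}:  v_{1} + v_{4} = v_{3} ; sig = (2;(1))
  • {2,4}:  v_{2} + v_{4} = v_{6} ; sig = (2;(1))
  • {2,7}:  v_{2} + v_{7} = v_{5} ; sig = (2;(1))
  • {3,5}:  v_{3} + v_{5} = v_{4} ; sig = (2;(1))
  • {3,7}:  v_{3} + v_{7} = v_{1} ; sig = (2;(1))
  • {4,5}:  v_{4} + v_{5} = v_{2} ; sig = (2;(1))
  • {6,7}:  v_{6} + v_{7} = v_{2} ; sig = (2;(1))
  • {1,6}:  v_{1} + v_{6} = 2·v_{4} ; sig = (2;(2))
  • {2,3}:  v_{2} + v_{3} = 2·v_{4} ; sig = (2;(2))
  • {5,6}:  v_{5} + v_{6} = 2·v_{2} ; sig = (2;(2))
  • {3,6}:  v_{3} + v_{6} = 3·v_{4} ; sig = (2;(3))

so the primitive-relation signature multiset is
    (2;())
    (2;())
    (2;(1))
    (2;(1))
    (2;(1))
    (2;(1))
    (2;(1))
    (2;(1))
    (2;(1))
    (2;(1))
    (2;(2))
    (2;(2))
    (2;(2))
    (2;(3))


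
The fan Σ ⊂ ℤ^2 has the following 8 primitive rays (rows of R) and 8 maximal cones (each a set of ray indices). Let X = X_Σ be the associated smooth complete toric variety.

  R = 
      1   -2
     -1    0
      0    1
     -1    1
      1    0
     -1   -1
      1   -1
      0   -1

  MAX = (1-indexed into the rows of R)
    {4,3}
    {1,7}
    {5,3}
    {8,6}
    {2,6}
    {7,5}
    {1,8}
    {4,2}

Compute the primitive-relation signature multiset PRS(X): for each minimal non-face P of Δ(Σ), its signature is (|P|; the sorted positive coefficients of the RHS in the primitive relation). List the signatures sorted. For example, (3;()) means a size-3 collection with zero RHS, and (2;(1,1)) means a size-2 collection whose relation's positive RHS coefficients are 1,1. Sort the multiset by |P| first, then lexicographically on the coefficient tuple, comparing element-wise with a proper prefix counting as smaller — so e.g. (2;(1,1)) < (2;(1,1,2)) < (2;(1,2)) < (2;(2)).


Σ has 20 primitive collections:

  • {2,5}:  v_{2} + v_{5} = 0  so sig = (2;())
  • {3,8}:  v_{3} + v_{8} = 0  so sig = (2;())
  • {4,7}:  v_{4} + v_{7} = 0  so sig = (2;())
  • {1,3}:  v_{1} + v_{3} = v_{7}  so sig = (2;(1))
  • {1,4}:  v_{1} + v_{4} = v_{8}  so sig = (2;(1))
  • {2,3}:  v_{2} + v_{3} = v_{4}  so sig = (2;(1))
  • {2,7}:  v_{2} + v_{7} = v_{8}  so sig = (2;(1))
  • {2,8}:  v_{2} + v_{8} = v_{6}  so sig = (2;(1))
  • {3,6}:  v_{3} + v_{6} = v_{2}  so sig = (2;(1))
  • {3,7}:  v_{3} + v_{7} = v_{5}  so sig = (2;(1))
  • {4,5}:  v_{4} + v_{5} = v_{3}  so sig = (2;(1))
  • {4,8}:  v_{4} + v_{8} = v_{2}  so sig = (2;(1))
  • {5,6}:  v_{5} + v_{6} = v_{8}  so sig = (2;(1))
  • {5,8}:  v_{5} + v_{8} = v_{7}  so sig = (2;(1))
  • {7,8}:  v_{7} + v_{8} = v_{1}  so sig = (2;(1))
  • {1,2}:  v_{1} + v_{2} = 2·v_{8}  so sig = (2;(2))
  • {1,5}:  v_{1} + v_{5} = 2·v_{7}  so sig = (2;(2))
  • {4,6}:  v_{4} + v_{6} = 2·v_{2}  so sig = (2;(2))
  • {6,7}:  v_{6} + v_{7} = 2·v_{8}  so sig = (2;(2))
  • {1,6}:  v_{1} + v_{6} = 3·v_{8}  so sig = (2;(3))

so the primitive-relation signature multiset is
{ (2;()) ×3,  (2;(1)) ×12,  (2;(2)) ×4,  (2;(3)) }


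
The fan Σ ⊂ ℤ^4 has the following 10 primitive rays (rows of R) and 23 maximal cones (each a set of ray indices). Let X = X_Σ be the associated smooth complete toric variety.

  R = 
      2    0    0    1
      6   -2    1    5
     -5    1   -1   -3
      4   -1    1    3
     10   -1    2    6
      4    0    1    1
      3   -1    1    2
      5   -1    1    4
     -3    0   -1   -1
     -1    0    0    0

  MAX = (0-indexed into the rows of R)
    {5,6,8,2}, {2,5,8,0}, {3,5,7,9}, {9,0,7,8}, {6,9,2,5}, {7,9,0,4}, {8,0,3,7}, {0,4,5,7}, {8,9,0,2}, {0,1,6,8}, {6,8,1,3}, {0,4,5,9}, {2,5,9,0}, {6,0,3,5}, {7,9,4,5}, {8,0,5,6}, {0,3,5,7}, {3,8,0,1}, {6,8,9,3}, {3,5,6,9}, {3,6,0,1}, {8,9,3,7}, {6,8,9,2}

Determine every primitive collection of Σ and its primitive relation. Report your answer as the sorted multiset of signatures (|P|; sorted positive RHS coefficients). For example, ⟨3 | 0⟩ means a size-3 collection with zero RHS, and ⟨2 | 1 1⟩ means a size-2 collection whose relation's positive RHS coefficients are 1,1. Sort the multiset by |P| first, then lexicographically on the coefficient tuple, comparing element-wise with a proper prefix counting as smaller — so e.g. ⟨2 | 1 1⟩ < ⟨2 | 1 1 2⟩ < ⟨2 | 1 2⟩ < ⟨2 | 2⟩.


Primitive collections (20):

  P = {2,3}:  v_{2} + v_{3} = v_{9}  ⇒ sig = ⟨2 | 1⟩
  P = {1,2}:  v_{1} + v_{2} = v_{3} + v_{8}  ⇒ sig = ⟨2 | 1 1⟩
  P = {4,8}:  v_{4} + v_{8} = v_{0} + v_{7}  ⇒ sig = ⟨2 | 1 1⟩
  P = {4,6}:  v_{4} + v_{6} = v_{3} + v_{5} + v_{7}  ⇒ sig = ⟨2 | 1 1 1⟩
  P = {1,7}:  v_{1} + v_{7} = v_{0} + 3·v_{3} + v_{8}  ⇒ sig = ⟨2 | 1 1 3⟩
  P = {1,9}:  v_{1} + v_{9} = 2·v_{3} + v_{8}  ⇒ sig = ⟨2 | 1 2⟩
  P = {2,7}:  v_{2} + v_{7} = v_{0} + 2·v_{9}  ⇒ sig = ⟨2 | 1 2⟩
  P = {3,4}:  v_{3} + v_{4} = v_{5} + 2·v_{7}  ⇒ sig = ⟨2 | 1 2⟩
  P = {2,4}:  v_{2} + v_{4} = 2·v_{0} + v_{5} + 3·v_{9}  ⇒ sig = ⟨2 | 1 2 3⟩
  P = {6,7}:  v_{6} + v_{7} = 2·v_{3}  ⇒ sig = ⟨2 | 2⟩
  P = {1,5}:  v_{1} + v_{5} = 2·v_{0} + 2·v_{6}  ⇒ sig = ⟨2 | 2 2⟩
  P = {1,4}:  v_{1} + v_{4} = 2·v_{0} + 3·v_{3}  ⇒ sig = ⟨2 | 2 3⟩
  P = {0,2,6}:  v_{0} + v_{2} + v_{6} = 0  ⇒ sig = ⟨3 | 0⟩
  P = {5,8,9}:  v_{5} + v_{8} + v_{9} = 0  ⇒ sig = ⟨3 | 0⟩
  P = {0,3,9}:  v_{0} + v_{3} + v_{9} = v_{7}  ⇒ sig = ⟨3 | 1⟩
  P = {0,6,9}:  v_{0} + v_{6} + v_{9} = v_{3}  ⇒ sig = ⟨3 | 1⟩
  P = {3,5,8}:  v_{3} + v_{5} + v_{8} = v_{0} + v_{6}  ⇒ sig = ⟨3 | 1 1⟩
  P = {5,7,8}:  v_{5} + v_{7} + v_{8} = v_{0} + v_{3}  ⇒ sig = ⟨3 | 1 1⟩
  P = {0,3,6,8}:  v_{0} + v_{3} + v_{6} + v_{8} = v_{1}  ⇒ sig = ⟨4 | 1⟩
  P = {0,5,7,9}:  v_{0} + v_{5} + v_{7} + v_{9} = v_{4}  ⇒ sig = ⟨4 | 1⟩

so the primitive-relation signature multiset is
    ⟨2 | 1⟩
    ⟨2 | 1 1⟩
    ⟨2 | 1 1⟩
    ⟨2 | 1 1 1⟩
    ⟨2 | 1 1 3⟩
    ⟨2 | 1 2⟩
    ⟨2 | 1 2⟩
    ⟨2 | 1 2⟩
    ⟨2 | 1 2 3⟩
    ⟨2 | 2⟩
    ⟨2 | 2 2⟩
    ⟨2 | 2 3⟩
    ⟨3 | 0⟩
    ⟨3 | 0⟩
    ⟨3 | 1⟩
    ⟨3 | 1⟩
    ⟨3 | 1 1⟩
    ⟨3 | 1 1⟩
    ⟨4 | 1⟩
    ⟨4 | 1⟩


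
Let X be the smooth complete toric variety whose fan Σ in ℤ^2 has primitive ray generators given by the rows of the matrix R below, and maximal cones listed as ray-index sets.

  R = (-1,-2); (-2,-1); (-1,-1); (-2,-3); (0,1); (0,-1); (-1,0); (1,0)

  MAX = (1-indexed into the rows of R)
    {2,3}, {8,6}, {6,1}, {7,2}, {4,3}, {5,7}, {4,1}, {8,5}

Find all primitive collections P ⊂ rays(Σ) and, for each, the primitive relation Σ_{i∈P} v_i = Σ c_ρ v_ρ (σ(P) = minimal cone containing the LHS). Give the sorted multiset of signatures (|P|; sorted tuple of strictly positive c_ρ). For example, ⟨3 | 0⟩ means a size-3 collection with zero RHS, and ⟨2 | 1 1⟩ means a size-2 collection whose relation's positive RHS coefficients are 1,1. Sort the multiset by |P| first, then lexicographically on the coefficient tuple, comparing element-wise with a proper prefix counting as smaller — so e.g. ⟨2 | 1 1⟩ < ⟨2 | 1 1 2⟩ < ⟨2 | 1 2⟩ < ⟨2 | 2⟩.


Minimal non-faces — 20 found among 8 rays, 8 max cones:

  {5,6}:  v_{5} + v_{6} = 0  ⟹  sig = ⟨2 | 0⟩
  {7,8}:  v_{7} + v_{8} = 0  ⟹  sig = ⟨2 | 0⟩
  {1,3}:  v_{1} + v_{3} = v_{4}  ⟹  sig = ⟨2 | 1⟩
  {1,5}:  v_{1} + v_{5} = v_{3}  ⟹  sig = ⟨2 | 1⟩
  {2,8}:  v_{2} + v_{8} = v_{3}  ⟹  sig = ⟨2 | 1⟩
  {3,5}:  v_{3} + v_{5} = v_{7}  ⟹  sig = ⟨2 | 1⟩
  {3,6}:  v_{3} + v_{6} = v_{1}  ⟹  sig = ⟨2 | 1⟩
  {3,7}:  v_{3} + v_{7} = v_{2}  ⟹  sig = ⟨2 | 1⟩
  {3,8}:  v_{3} + v_{8} = v_{6}  ⟹  sig = ⟨2 | 1⟩
  {6,7}:  v_{6} + v_{7} = v_{3}  ⟹  sig = ⟨2 | 1⟩
  {4,8}:  v_{4} + v_{8} = v_{1} + v_{6}  ⟹  sig = ⟨2 | 1 1⟩
  {1,7}:  v_{1} + v_{7} = 2·v_{3}  ⟹  sig = ⟨2 | 2⟩
  {1,8}:  v_{1} + v_{8} = 2·v_{6}  ⟹  sig = ⟨2 | 2⟩
  {2,5}:  v_{2} + v_{5} = 2·v_{7}  ⟹  sig = ⟨2 | 2⟩
  {2,6}:  v_{2} + v_{6} = 2·v_{3}  ⟹  sig = ⟨2 | 2⟩
  {4,5}:  v_{4} + v_{5} = 2·v_{3}  ⟹  sig = ⟨2 | 2⟩
  {4,6}:  v_{4} + v_{6} = 2·v_{1}  ⟹  sig = ⟨2 | 2⟩
  {1,2}:  v_{1} + v_{2} = 3·v_{3}  ⟹  sig = ⟨2 | 3⟩
  {4,7}:  v_{4} + v_{7} = 3·v_{3}  ⟹  sig = ⟨2 | 3⟩
  {2,4}:  v_{2} + v_{4} = 4·v_{3}  ⟹  sig = ⟨2 | 4⟩

so the primitive-relation signature multiset is
    |P|=2: 20 collections, coeffs (), (), (1), (1), (1), (1), (1), (1), (1), (1), (1,1), (2), (2), (2), (2), (2), (2), (3), (3), (4)


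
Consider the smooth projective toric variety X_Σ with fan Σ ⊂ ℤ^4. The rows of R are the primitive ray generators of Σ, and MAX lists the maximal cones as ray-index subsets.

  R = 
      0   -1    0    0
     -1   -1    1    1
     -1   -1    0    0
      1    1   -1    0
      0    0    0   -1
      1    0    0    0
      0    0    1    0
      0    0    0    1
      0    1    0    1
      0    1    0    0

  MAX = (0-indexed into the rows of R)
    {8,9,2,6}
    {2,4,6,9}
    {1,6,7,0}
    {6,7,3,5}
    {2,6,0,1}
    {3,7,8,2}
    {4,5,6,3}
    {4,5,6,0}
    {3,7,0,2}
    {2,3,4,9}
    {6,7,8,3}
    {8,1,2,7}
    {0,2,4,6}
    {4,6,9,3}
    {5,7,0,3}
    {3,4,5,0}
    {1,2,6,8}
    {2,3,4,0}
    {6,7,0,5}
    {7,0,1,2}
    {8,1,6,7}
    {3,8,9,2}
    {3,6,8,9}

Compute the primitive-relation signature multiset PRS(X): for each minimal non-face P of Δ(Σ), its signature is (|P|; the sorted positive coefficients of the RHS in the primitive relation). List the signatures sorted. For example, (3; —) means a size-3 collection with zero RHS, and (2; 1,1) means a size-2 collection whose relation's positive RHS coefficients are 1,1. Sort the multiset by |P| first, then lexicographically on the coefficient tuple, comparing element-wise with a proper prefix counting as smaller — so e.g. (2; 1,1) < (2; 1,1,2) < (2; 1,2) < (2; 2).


15 collections generate NE(X_Σ); each relation:

  P = {0,9}:  v_{0} + v_{9} = 0  ⟹  sig = (2; —)
  P = {4,7}:  v_{4} + v_{7} = 0  ⟹  sig = (2; —)
  P = {0,8}:  v_{0} + v_{8} = v_{7}  ⟹  sig = (2; 1)
  P = {1,3}:  v_{1} + v_{3} = v_{7}  ⟹  sig = (2; 1)
  P = {2,5}:  v_{2} + v_{5} = v_{0}  ⟹  sig = (2; 1)
  P = {4,8}:  v_{4} + v_{8} = v_{9}  ⟹  sig = (2; 1)
  P = {7,9}:  v_{7} + v_{9} = v_{8}  ⟹  sig = (2; 1)
  P = {1,4}:  v_{1} + v_{4} = v_{2} + v_{6}  ⟹  sig = (2; 1,1)
  P = {5,9}:  v_{5} + v_{9} = v_{3} + v_{6}  ⟹  sig = (2; 1,1)
  P = {1,5}:  v_{1} + v_{5} = v_{0} + v_{6} + v_{7}  ⟹  sig = (2; 1,1,1)
  P = {1,9}:  v_{1} + v_{9} = v_{2} + v_{6} + v_{8}  ⟹  sig = (2; 1,1,1)
  P = {5,8}:  v_{5} + v_{8} = v_{3} + v_{6} + v_{7}  ⟹  sig = (2; 1,1,1)
  P = {2,3,6}:  v_{2} + v_{3} + v_{6} = 0  ⟹  sig = (3; —)
  P = {0,3,6}:  v_{0} + v_{3} + v_{6} = v_{5}  ⟹  sig = (3; 1)
  P = {2,6,7}:  v_{2} + v_{6} + v_{7} = v_{1}  ⟹  sig = (3; 1)

Sorted signature multiset PRS(X):
    |P|=2: 12 collections, coeffs (), (), (1), (1), (1), (1), (1), (1,1), (1,1), (1,1,1), (1,1,1), (1,1,1)
    |P|=3: 3 collections, coeffs (), (1), (1)


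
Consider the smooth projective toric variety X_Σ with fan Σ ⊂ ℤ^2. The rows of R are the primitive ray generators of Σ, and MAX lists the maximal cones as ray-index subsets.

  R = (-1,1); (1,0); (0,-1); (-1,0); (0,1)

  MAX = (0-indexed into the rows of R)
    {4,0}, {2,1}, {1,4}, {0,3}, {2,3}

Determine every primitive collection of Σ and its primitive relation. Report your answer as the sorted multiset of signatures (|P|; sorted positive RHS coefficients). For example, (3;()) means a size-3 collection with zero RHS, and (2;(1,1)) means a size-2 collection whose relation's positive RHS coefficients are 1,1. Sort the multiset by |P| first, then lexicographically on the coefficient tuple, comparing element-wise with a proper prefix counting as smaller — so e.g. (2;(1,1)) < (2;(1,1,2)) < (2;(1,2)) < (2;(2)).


Primitive collections (5):

  P = {1,3}:  v_{1} + v_{3} = 0  so sig = (2;())
  P = {2,4}:  v_{2} + v_{4} = 0  so sig = (2;())
  P = {0,1}:  v_{0} + v_{1} = v_{4}  so sig = (2;(1))
  P = {0,2}:  v_{0} + v_{2} = v_{3}  so sig = (2;(1))
  P = {3,4}:  v_{3} + v_{4} = v_{0}  so sig = (2;(1))

Hence PRS(X_Σ) =
[(2;()), (2;()), (2;(1)), (2;(1)), (2;(1))]


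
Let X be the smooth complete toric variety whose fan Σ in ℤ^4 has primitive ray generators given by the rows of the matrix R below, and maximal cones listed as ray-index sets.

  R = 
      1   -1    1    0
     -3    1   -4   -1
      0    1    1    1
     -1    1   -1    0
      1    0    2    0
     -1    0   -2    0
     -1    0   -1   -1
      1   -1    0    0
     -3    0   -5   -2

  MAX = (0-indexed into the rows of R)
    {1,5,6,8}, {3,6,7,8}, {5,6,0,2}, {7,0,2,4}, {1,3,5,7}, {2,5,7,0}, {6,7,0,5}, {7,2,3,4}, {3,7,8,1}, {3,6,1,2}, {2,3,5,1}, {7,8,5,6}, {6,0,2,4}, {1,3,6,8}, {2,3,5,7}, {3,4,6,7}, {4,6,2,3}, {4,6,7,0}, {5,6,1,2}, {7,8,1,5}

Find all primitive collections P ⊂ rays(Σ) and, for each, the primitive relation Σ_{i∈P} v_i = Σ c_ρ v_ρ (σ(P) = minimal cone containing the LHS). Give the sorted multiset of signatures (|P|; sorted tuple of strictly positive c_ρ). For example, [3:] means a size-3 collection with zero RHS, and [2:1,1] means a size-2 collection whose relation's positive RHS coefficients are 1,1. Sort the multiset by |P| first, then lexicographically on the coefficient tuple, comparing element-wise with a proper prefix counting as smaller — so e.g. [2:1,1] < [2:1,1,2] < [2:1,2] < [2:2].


Δ(Σ) — 9 vertices, 12 min non-faces:

  P = {0,3}:  v_{0} + v_{3} = 0 ; sig = [2:]
  P = {4,5}:  v_{4} + v_{5} = 0 ; sig = [2:]
  P = {2,8}:  v_{2} + v_{8} = v_{1} ; sig = [2:1]
  P = {0,1}:  v_{0} + v_{1} = v_{5} + v_{6} ; sig = [2:1,1]
  P = {1,4}:  v_{1} + v_{4} = v_{3} + v_{6} ; sig = [2:1,1]
  P = {0,8}:  v_{0} + v_{8} = v_{5} + 2·v_{6} + v_{7} ; sig = [2:1,1,2]
  P = {4,8}:  v_{4} + v_{8} = v_{3} + 2·v_{6} + v_{7} ; sig = [2:1,1,2]
  P = {2,6,7}:  v_{2} + v_{6} + v_{7} = 0 ; sig = [3:]
  P = {1,6,7}:  v_{1} + v_{6} + v_{7} = v_{8} ; sig = [3:1]
  P = {3,5,6}:  v_{3} + v_{5} + v_{6} = v_{1} ; sig = [3:1]
  P = {1,2,7}:  v_{1} + v_{2} + v_{7} = v_{3} + v_{5} ; sig = [3:1,1]
  P = {3,5,8}:  v_{3} + v_{5} + v_{8} = 2·v_{1} + v_{7} ; sig = [3:1,2]

Signatures (|P|; sorted positive RHS coefficients), sorted:
    |P|=2: 7 collections, coeffs (), (), (1), (1,1), (1,1), (1,1,2), (1,1,2)
    |P|=3: 5 collections, coeffs (), (1), (1), (1,1), (1,2)
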